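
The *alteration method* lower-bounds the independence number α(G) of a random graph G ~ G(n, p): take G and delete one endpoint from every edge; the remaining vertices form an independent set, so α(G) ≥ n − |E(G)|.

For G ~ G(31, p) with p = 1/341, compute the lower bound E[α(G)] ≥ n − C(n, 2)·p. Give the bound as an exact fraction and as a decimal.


E[|E(G)|] = C(31, 2)·p = 465 · (1/341) = 15/11.
E[α(G)] ≥ n − E[|E(G)|] = 31 − 15/11 = 326/11.
Numerically: ≈ 29.63636.
(This is only a lower bound; the true E[α(G)] may be larger.)

E[α(G)] ≥ 326/11 ≈ 29.63636.


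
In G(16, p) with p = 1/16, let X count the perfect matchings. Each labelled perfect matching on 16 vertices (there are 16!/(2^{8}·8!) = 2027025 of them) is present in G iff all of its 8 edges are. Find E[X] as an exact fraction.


K_16 has 16!/(2^{8}·8!) = 2027025 labelled perfect matchings.
For each such perfect matching H, let X_H = 1 if all 8 edges of H are present in G. Then P[X_H = 1] = p^{8} = (1/16)^{8} = 1/4294967296.
Summing the indicators: E[X] = Σ_H E[X_H] = 2027025 · p^{8} = 2027025 · 1/4294967296 = 2027025/4294967296.
Numerically: E[X] ≈ 0.00047195.

E[X] = 2027025 · (1/16)^{8} = 2027025/4294967296 ≈ 0.00047195.


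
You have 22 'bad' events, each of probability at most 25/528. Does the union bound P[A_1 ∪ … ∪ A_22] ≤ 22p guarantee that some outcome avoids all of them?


Union bound: P[∪_{i=1}^{22} A_i] ≤ Σ_i P[A_i] ≤ 22·p = 22·(25/528) = 25/24.
Numerically: 25/24 ≈ 1.0417.
Is 25/24 < 1? NO.
Since the bound 25/24 is ≥ 1, the union bound is uninformative here; it does NOT by itself certify existence.

22·p = 25/24 ≈ 1.0417; existence NOT certified by the union bound.


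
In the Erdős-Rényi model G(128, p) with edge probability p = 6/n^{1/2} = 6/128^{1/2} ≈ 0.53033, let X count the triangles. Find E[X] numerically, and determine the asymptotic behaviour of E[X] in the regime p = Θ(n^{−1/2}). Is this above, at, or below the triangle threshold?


Number of potential triangles: C(128, 3) = 341376.
Each occurs with probability p³ ≈ (0.53033)³ ≈ 1.4915534e-01.
By linearity: E[X] = C(128, 3)·p³ ≈ 341376 · 1.4915534e-01 ≈ 50918.05221.
Since α = 1/2 < 1, p = c/n^{1/2} ≫ 1/n is above the triangle threshold p ~ 1/n. Asymptotically E[X] ~ (c³/6)·n^{3(1−α)} = (6³/6)·n^{1.5} → ∞; triangles are abundant w.h.p.

E[X] ≈ 50918.05221; in regime p = Θ(1/n^{1/2}) E[X] diverges (above the triangle threshold p ~ 1/n).


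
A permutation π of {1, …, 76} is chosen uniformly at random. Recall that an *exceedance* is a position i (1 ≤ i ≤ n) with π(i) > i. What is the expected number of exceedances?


Write X = Σ_{i=1}^{76} X_i, where X_i = 1_{π(i) > i}.
For each fixed i, π(i) is uniform over {1, …, 76} (marginal of a uniform permutation), so P[π(i) > i] = (n − i)/n. Summing: Σ_{i=1}^{76} (n − i)/n = (0 + 1 + … + 75)/76 = 76(76 − 1)/(2·76) = (76 − 1)/2.
Hence E[X] = Σ_{i=1}^{76} (76 − i)/76 = 75/2 ≈ 37.50000.

E[X] = 75/2 = 37.50000.


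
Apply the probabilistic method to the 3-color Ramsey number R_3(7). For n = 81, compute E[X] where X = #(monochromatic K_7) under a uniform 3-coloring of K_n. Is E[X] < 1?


E[X] = C(81, 7) · 3^{1 − 21} = 3477216600 · 3^{−20} = 3477216600/3486784401.
As a reduced fraction: E[X] = 42928600/43046721 ≈ 0.997.
Is E[X] < 1? YES.
Since E[X] < 1, there exists a 3-coloring of K_{81} with no monochromatic K_7; hence R_3(7) > 81.

E[X] = 42928600/43046721 ≈ 0.997; E[X] < 1, so R_3(7) > 81.


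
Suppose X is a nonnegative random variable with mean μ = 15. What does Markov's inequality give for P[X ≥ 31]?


μ = E[X] = 15, a = 31.
Markov: P[X ≥ 31] ≤ μ/a = (15)/31 = 15/31.
Numerically: ≈ 0.48387.
(Since a = 31 > μ = 15.00000, the bound 15/31 is < 1 and informative.)

P[X ≥ 31] ≤ 15/31 ≈ 0.48387.


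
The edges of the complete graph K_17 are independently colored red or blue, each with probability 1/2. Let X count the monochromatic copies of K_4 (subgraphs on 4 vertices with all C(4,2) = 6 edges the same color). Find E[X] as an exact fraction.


Let X = Σ_S X_S over the C(17, 4) = 2380 subsets S of size 4, where X_S = 1 if the K_4 on S is monochromatic.
For a fixed S, the K_4 on S has C(4, 2) = 6 edges. P[all 6 edges red] = (1/2)^6, and likewise for blue, so P[monochromatic] = 2·(1/2)^6 = 2^{1 − 6} = 1/32.
Summing: E[X] = C(17, 4) · 2^{1 − 6} = 2380 · 1/32 = 595/8.
Numerically: E[X] ≈ 74.37500.

E[X] = C(17,4)·2^(1−C(4,2)) = 595/8 ≈ 74.37500.


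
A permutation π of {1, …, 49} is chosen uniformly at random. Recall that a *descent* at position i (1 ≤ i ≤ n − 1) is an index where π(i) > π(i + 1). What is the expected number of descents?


Write X = Σ X_I over i = 1, …, 48, with X_I the indicator of one descent.
There are 48 indicators.
For each fixed i, the pair (π(i), π(i+1)) is a uniformly random ordered pair of distinct values from {1, …, 49}; by symmetry P[π(i) > π(i+1)] = 1/2.
By linearity: E[X] = 48 · (1/2) = (49 − 1) · (1/2) = 24 ≈ 24.0000.

E[X] = 24 = 24.0000.


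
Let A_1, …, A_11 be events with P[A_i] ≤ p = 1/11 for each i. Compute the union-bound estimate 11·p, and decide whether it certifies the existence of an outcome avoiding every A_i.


Union bound: P[∪_{i=1}^{11} A_i] ≤ Σ_i P[A_i] ≤ 11·p = 11·(1/11) = 1.
Numerically: 1 ≈ 1.0000000.
Is 1 < 1? NO.
Since the bound 1 is ≥ 1, the union bound is uninformative here; it does NOT by itself certify existence.

11·p = 1 ≈ 1.0000000; existence NOT certified by the union bound.


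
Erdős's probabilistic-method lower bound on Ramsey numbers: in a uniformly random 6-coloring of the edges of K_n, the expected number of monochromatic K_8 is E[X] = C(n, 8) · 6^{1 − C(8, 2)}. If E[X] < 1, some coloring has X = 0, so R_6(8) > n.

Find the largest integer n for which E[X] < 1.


We need C(n, 8) · 6^{1 − 28} < 1, i.e. C(n, 8) < 6^{28 − 1} = 1023490369077469249536.
Check values of n near the boundary:
  n = 1592: C(1592, 8) = 1005480414540892933435; 1005480414540892933435 < 1023490369077469249536? YES
  n = 1593: C(1593, 8) = 1010555394551193970323; 1010555394551193970323 < 1023490369077469249536? YES
  n = 1594: C(1594, 8) = 1015652773590544255167; 1015652773590544255167 < 1023490369077469249536? YES
  n = 1595: C(1595, 8) = 1020772636343363633895; 1020772636343363633895 < 1023490369077469249536? YES
  n = 1596: C(1596, 8) = 1025915067760710553965; 1025915067760710553965 < 1023490369077469249536? NO
The largest n with C(n, 8) < 1023490369077469249536 is n = 1595 (where E[X] = 113419181815929292655/113721152119718805504 ≈ 0.997345). Hence R_6(8) > 1595, i.e. R_6(8) ≥ 1596.

Largest n = 1595; hence R_6(8) > 1595.


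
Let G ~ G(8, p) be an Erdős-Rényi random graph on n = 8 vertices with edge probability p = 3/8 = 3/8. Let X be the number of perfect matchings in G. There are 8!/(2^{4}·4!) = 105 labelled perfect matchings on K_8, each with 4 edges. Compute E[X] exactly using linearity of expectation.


K_8 has 8!/(2^{4}·4!) = 105 labelled perfect matchings.
For each such perfect matching H, let X_H = 1 if all 4 edges of H are present in G. Then P[X_H = 1] = p^{4} = (3/8)^{4} = 81/4096.
By linearity: E[X] = Σ_H E[X_H] = 105 · p^{4} = 105 · 81/4096 = 8505/4096.
Numerically: E[X] ≈ 2.07642.

E[X] = 105 · (3/8)^{4} = 8505/4096 ≈ 2.07642.


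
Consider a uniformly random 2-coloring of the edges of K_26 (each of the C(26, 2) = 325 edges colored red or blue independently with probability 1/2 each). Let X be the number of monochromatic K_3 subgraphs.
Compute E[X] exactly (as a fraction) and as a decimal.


Let X = Σ_S X_S over the C(26, 3) = 2600 subsets S of size 3, where X_S = 1 if the K_3 on S is monochromatic.
For a fixed S, the K_3 on S has C(3, 2) = 3 edges. P[all 3 edges red] = (1/2)^3, and likewise for blue, so P[monochromatic] = 2·(1/2)^3 = 2^{1 − 3} = 1/4.
By linearity: E[X] = C(26, 3) · 2^{1 − 3} = 2600 · 1/4 = 650.
Numerically: E[X] ≈ 650.000000.

E[X] = C(26,3)·2^(1−C(3,2)) = 650 ≈ 650.000000.


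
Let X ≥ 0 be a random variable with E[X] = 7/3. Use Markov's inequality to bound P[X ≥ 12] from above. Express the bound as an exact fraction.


μ = E[X] = 7/3, a = 12.
Markov: P[X ≥ 12] ≤ μ/a = (7/3)/12 = 7/36.
Numerically: ≈ 0.194.
(Since a = 12 > μ = 2.333, the bound 7/36 is < 1 and informative.)

P[X ≥ 12] ≤ 7/36 ≈ 0.194.


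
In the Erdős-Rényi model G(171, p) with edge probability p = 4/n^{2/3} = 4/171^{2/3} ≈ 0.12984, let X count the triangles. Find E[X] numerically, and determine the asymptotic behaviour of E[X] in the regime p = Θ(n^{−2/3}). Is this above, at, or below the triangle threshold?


Number of potential triangles: C(171, 3) = 818805.
Each occurs with probability p³ ≈ (0.12984)³ ≈ 2.1887076e-03.
By linearity: E[X] = C(171, 3)·p³ ≈ 818805 · 2.1887076e-03 ≈ 1792.12476.
Since α = 2/3 < 1, p = c/n^{2/3} ≫ 1/n is above the triangle threshold p ~ 1/n. Asymptotically E[X] ~ (c³/6)·n^{3(1−α)} = (4³/6)·n^{1} → ∞; triangles are abundant w.h.p.

E[X] ≈ 1792.12476; in regime p = Θ(1/n^{2/3}) E[X] diverges (above the triangle threshold p ~ 1/n).


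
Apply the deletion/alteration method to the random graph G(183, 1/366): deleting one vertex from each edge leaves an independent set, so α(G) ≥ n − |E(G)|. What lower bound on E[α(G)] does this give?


E[|E(G)|] = C(183, 2)·p = 16653 · (1/366) = 91/2.
E[α(G)] ≥ n − E[|E(G)|] = 183 − 91/2 = 275/2.
Numerically: ≈ 137.5000.
(This is only a lower bound; the true E[α(G)] may be larger.)

E[α(G)] ≥ 275/2 ≈ 137.5000.


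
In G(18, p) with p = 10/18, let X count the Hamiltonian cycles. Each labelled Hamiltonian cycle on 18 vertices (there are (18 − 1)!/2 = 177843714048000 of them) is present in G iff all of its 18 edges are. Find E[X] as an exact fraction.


K_18 has (18 − 1)!/2 = 177843714048000 labelled Hamiltonian cycles.
For each such Hamiltonian cycle H, let X_H = 1 if all 18 edges of H are present in G. Then P[X_H = 1] = p^{18} = (5/9)^{18} = 3814697265625/150094635296999121.
Summing the indicators: E[X] = Σ_H E[X_H] = 177843714048000 · p^{18} = 177843714048000 · 3814697265625/150094635296999121 = 930617187500000000000000/205891132094649.
Numerically: E[X] ≈ 4.52e+09.

E[X] = 177843714048000 · (5/9)^{18} = 930617187500000000000000/205891132094649 ≈ 4.52e+09.


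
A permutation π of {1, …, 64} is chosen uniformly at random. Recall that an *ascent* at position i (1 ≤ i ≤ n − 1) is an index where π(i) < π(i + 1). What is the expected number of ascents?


Write X = Σ X_I over i = 1, …, 63, with X_I the indicator of one ascent.
There are 63 indicators.
For each fixed i, the pair (π(i), π(i+1)) is a uniformly random ordered pair of distinct values from {1, …, 64}; by symmetry P[π(i) < π(i+1)] = 1/2.
By linearity: E[X] = 63 · (1/2) = (64 − 1) · (1/2) = 63/2 ≈ 31.50000.

E[X] = 63/2 = 31.50000.


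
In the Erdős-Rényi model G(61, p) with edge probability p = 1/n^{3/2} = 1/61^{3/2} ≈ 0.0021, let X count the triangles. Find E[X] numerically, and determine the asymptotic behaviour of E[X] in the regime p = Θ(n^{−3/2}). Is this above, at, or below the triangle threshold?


Number of potential triangles: C(61, 3) = 35990.
Each occurs with probability p³ ≈ (0.0021)³ ≈ 9.24732e-09.
By linearity: E[X] = C(61, 3)·p³ ≈ 35990 · 9.24732e-09 ≈ 0.000.
Since α = 3/2 > 1, p = c/n^{3/2} = o(1/n) is below the triangle threshold p ~ 1/n. Asymptotically E[X] ~ (c³/6)·n^{3(1−α)} = (1³/6)·n^{-1.5} → 0, so by Markov's inequality G has no triangles w.h.p.

E[X] ≈ 0.000; in regime p = Θ(1/n^{3/2}) E[X] tends to 0 (below the triangle threshold p ~ 1/n).


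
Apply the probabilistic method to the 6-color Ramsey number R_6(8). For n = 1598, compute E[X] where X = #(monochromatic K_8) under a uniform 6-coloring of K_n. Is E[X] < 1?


E[X] = C(1598, 8) · 6^{1 − 28} = 1036267977730442348529 · 6^{−27} = 1036267977730442348529/1023490369077469249536.
As a reduced fraction: E[X] = 115140886414493594281/113721152119718805504 ≈ 1.0125.
Is E[X] < 1? NO.
Since E[X] ≥ 1, the first-moment bound is inconclusive at n = 1598; it does NOT by itself certify R_6(8) > 1598.

E[X] = 115140886414493594281/113721152119718805504 ≈ 1.0125; E[X] ≥ 1; first-moment method inconclusive here.


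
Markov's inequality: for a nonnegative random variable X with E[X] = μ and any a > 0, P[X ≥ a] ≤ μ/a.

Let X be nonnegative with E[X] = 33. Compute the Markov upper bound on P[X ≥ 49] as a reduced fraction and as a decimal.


μ = E[X] = 33, a = 49.
Markov: P[X ≥ 49] ≤ μ/a = (33)/49 = 33/49.
Numerically: ≈ 0.67347.
(Since a = 49 > μ = 33.00000, the bound 33/49 is < 1 and informative.)

P[X ≥ 49] ≤ 33/49 ≈ 0.67347.


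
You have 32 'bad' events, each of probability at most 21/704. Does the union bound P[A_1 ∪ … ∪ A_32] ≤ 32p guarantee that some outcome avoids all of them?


Union bound: P[∪_{i=1}^{32} A_i] ≤ Σ_i P[A_i] ≤ 32·p = 32·(21/704) = 21/22.
Numerically: 21/22 ≈ 0.954545.
Is 21/22 < 1? YES.
Since P[∪ A_i] ≤ 21/22 < 1, the complement has P[∩ A_i^c] ≥ 1 − 21/22 = 1/22 > 0, so some outcome avoids every A_i.

32·p = 21/22 ≈ 0.954545; existence CERTIFIED by the union bound.


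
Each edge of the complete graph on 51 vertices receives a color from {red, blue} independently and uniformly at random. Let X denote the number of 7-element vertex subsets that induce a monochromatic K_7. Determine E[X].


Let X = Σ_S X_S over the C(51, 7) = 115775100 subsets S of size 7, where X_S = 1 if the K_7 on S is monochromatic.
For a fixed S, the K_7 on S has C(7, 2) = 21 edges. P[all 21 edges red] = (1/2)^21, and likewise for blue, so P[monochromatic] = 2·(1/2)^21 = 2^{1 − 21} = 1/1048576.
By linearity: E[X] = C(51, 7) · 2^{1 − 21} = 115775100 · 1/1048576 = 28943775/262144.
Numerically: E[X] ≈ 110.412.

E[X] = C(51,7)·2^(1−C(7,2)) = 28943775/262144 ≈ 110.412.


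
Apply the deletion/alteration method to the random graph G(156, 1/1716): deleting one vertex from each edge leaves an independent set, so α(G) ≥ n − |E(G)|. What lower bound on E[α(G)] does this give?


E[|E(G)|] = C(156, 2)·p = 12090 · (1/1716) = 155/22.
E[α(G)] ≥ n − E[|E(G)|] = 156 − 155/22 = 3277/22.
Numerically: ≈ 148.954545.
(This is only a lower bound; the true E[α(G)] may be larger.)

E[α(G)] ≥ 3277/22 ≈ 148.954545.


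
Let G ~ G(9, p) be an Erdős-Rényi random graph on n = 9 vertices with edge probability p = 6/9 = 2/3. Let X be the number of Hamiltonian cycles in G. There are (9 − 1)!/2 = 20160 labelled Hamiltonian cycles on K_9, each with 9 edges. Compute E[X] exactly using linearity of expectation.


K_9 has (9 − 1)!/2 = 20160 labelled Hamiltonian cycles.
For each such Hamiltonian cycle H, let X_H = 1 if all 9 edges of H are present in G. Then P[X_H = 1] = p^{9} = (2/3)^{9} = 512/19683.
Summing the indicators: E[X] = Σ_H E[X_H] = 20160 · p^{9} = 20160 · 512/19683 = 1146880/2187.
Numerically: E[X] ≈ 524.4.

E[X] = 20160 · (2/3)^{9} = 1146880/2187 ≈ 524.4.


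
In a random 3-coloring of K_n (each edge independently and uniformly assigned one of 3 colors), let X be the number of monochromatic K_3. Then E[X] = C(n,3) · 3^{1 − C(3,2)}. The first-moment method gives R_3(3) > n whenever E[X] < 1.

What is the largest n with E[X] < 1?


We need C(n, 3) · 3^{1 − 3} < 1, i.e. C(n, 3) < 3^{3 − 1} = 9.
Check values of n near the boundary:
  n = 3: C(3, 3) = 1; 1 < 9? YES
  n = 4: C(4, 3) = 4; 4 < 9? YES
  n = 5: C(5, 3) = 10; 10 < 9? NO
  n = 6: C(6, 3) = 20; 20 < 9? NO
  n = 7: C(7, 3) = 35; 35 < 9? NO
The largest n with C(n, 3) < 9 is n = 4 (where E[X] = 4/9 ≈ 0.4444). Hence R_3(3) > 4, i.e. R_3(3) ≥ 5.

Largest n = 4; hence R_3(3) > 4.


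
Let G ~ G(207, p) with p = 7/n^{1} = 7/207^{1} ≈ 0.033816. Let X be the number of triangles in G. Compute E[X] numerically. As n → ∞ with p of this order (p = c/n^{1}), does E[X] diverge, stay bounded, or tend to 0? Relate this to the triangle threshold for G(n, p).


Number of potential triangles: C(207, 3) = 1456935.
Each occurs with probability p³ ≈ (0.033816)³ ≈ 3.8670794e-05.
By linearity: E[X] = C(207, 3)·p³ ≈ 1456935 · 3.8670794e-05 ≈ 56.34083.
Here α = 1, so p = 7/n is exactly at the triangle threshold p ~ 1/n. Asymptotically E[X] → c³/6 = 7³/6 = 343/6 ≈ 57.16667, a bounded constant. In this regime the triangle count is asymptotically Poisson(c³/6).

E[X] ≈ 56.34083; in regime p = Θ(1/n^{1}) E[X] stays bounded (at the triangle threshold p ~ 1/n).


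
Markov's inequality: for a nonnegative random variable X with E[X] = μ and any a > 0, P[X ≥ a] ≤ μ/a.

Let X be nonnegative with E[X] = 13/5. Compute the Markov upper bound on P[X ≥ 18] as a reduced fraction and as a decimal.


μ = E[X] = 13/5, a = 18.
Markov: P[X ≥ 18] ≤ μ/a = (13/5)/18 = 13/90.
Numerically: ≈ 0.14444.
(Since a = 18 > μ = 2.60000, the bound 13/90 is < 1 and informative.)

P[X ≥ 18] ≤ 13/90 ≈ 0.14444.


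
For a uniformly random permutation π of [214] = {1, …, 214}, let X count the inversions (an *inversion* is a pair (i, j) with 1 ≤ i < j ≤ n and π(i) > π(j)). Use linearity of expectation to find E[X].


Write X = Σ X_I over the C(214, 2) = 22791 pairs i < j, with X_I the indicator of one inversion.
There are 22791 indicators.
For each fixed pair i < j, the values π(i) and π(j) are two distinct elements of {1, …, 214} in uniformly random order; by symmetry P[π(i) > π(j)] = 1/2.
By linearity: E[X] = 22791 · (1/2) = C(214, 2) · (1/2) = 22791/2 = 22791/2 ≈ 11395.500.

E[X] = 22791/2 = 11395.500.


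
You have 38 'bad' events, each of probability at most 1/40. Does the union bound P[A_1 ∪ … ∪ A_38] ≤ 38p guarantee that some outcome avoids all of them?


Union bound: P[∪_{i=1}^{38} A_i] ≤ Σ_i P[A_i] ≤ 38·p = 38·(1/40) = 19/20.
Numerically: 19/20 ≈ 0.950000.
Is 19/20 < 1? YES.
Since P[∪ A_i] ≤ 19/20 < 1, the complement has P[∩ A_i^c] ≥ 1 − 19/20 = 1/20 > 0, so some outcome avoids every A_i.

38·p = 19/20 ≈ 0.950000; existence CERTIFIED by the union bound.


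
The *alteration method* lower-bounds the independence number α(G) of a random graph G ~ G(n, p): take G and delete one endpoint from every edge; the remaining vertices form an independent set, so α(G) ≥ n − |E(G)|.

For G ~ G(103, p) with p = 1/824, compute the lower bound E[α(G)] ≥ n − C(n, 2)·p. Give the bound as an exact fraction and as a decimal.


E[|E(G)|] = C(103, 2)·p = 5253 · (1/824) = 51/8.
E[α(G)] ≥ n − E[|E(G)|] = 103 − 51/8 = 773/8.
Numerically: ≈ 96.625000.
(This is only a lower bound; the true E[α(G)] may be larger.)

E[α(G)] ≥ 773/8 ≈ 96.625000.


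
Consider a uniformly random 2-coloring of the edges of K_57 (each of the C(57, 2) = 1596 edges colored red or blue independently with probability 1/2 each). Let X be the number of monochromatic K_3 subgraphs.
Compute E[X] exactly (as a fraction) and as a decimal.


Let X = Σ_S X_S over the C(57, 3) = 29260 subsets S of size 3, where X_S = 1 if the K_3 on S is monochromatic.
For a fixed S, the K_3 on S has C(3, 2) = 3 edges. P[all 3 edges red] = (1/2)^3, and likewise for blue, so P[monochromatic] = 2·(1/2)^3 = 2^{1 − 3} = 1/4.
By linearity of expectation: E[X] = C(57, 3) · 2^{1 − 3} = 29260 · 1/4 = 7315.
Numerically: E[X] ≈ 7315.00000.

E[X] = C(57,3)·2^(1−C(3,2)) = 7315 ≈ 7315.00000.


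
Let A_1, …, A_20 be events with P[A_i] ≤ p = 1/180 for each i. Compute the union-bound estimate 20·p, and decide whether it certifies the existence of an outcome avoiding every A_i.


Union bound: P[∪_{i=1}^{20} A_i] ≤ Σ_i P[A_i] ≤ 20·p = 20·(1/180) = 1/9.
Numerically: 1/9 ≈ 0.111.
Is 1/9 < 1? YES.
Since P[∪ A_i] ≤ 1/9 < 1, the complement has P[∩ A_i^c] ≥ 1 − 1/9 = 8/9 > 0, so some outcome avoids every A_i.

20·p = 1/9 ≈ 0.111; existence CERTIFIED by the union bound.


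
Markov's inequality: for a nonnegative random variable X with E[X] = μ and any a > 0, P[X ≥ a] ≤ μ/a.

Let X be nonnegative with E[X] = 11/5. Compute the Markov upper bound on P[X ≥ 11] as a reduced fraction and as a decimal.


μ = E[X] = 11/5, a = 11.
Markov: P[X ≥ 11] ≤ μ/a = (11/5)/11 = 1/5.
Numerically: ≈ 0.2000.
(Since a = 11 > μ = 2.2000, the bound 1/5 is < 1 and informative.)

P[X ≥ 11] ≤ 1/5 ≈ 0.2000.


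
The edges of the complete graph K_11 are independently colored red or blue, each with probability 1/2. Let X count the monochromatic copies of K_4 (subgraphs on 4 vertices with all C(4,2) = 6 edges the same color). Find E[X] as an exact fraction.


Let X = Σ_S X_S over the C(11, 4) = 330 subsets S of size 4, where X_S = 1 if the K_4 on S is monochromatic.
For a fixed S, the K_4 on S has C(4, 2) = 6 edges. P[all 6 edges red] = (1/2)^6, and likewise for blue, so P[monochromatic] = 2·(1/2)^6 = 2^{1 − 6} = 1/32.
By linearity of expectation: E[X] = C(11, 4) · 2^{1 − 6} = 330 · 1/32 = 165/16.
Numerically: E[X] ≈ 10.312.

E[X] = C(11,4)·2^(1−C(4,2)) = 165/16 ≈ 10.312.


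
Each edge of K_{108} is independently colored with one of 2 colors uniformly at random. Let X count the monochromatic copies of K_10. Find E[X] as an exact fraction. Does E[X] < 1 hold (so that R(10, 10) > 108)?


E[X] = C(108, 10) · 2^{1 − 45} = 38722819230810 · 2^{−44} = 38722819230810/17592186044416.
As a reduced fraction: E[X] = 19361409615405/8796093022208 ≈ 2.20114.
Is E[X] < 1? NO.
Since E[X] ≥ 1, the first-moment bound is inconclusive at n = 108; it does NOT by itself certify R(10, 10) > 108.

E[X] = 19361409615405/8796093022208 ≈ 2.20114; E[X] ≥ 1; first-moment method inconclusive here.


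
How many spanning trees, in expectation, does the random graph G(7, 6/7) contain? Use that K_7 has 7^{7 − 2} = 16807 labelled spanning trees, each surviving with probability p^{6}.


K_7 has 7^{7 − 2} = 16807 labelled spanning trees.
For each such spanning tree H, let X_H = 1 if all 6 edges of H are present in G. Then P[X_H = 1] = p^{6} = (6/7)^{6} = 46656/117649.
By linearity of expectation: E[X] = Σ_H E[X_H] = 16807 · p^{6} = 16807 · 46656/117649 = 46656/7.
Numerically: E[X] ≈ 6665.14.

E[X] = 16807 · (6/7)^{6} = 46656/7 ≈ 6665.14.


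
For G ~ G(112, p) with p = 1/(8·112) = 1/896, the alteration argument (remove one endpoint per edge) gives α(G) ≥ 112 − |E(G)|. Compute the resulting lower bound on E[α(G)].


E[|E(G)|] = C(112, 2)·p = 6216 · (1/896) = 111/16.
E[α(G)] ≥ n − E[|E(G)|] = 112 − 111/16 = 1681/16.
Numerically: ≈ 105.062.
(This is only a lower bound; the true E[α(G)] may be larger.)

E[α(G)] ≥ 1681/16 ≈ 105.062.


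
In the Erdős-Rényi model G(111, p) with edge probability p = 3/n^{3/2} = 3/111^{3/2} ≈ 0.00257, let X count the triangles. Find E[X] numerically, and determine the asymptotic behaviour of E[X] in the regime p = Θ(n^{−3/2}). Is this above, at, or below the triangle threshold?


Number of potential triangles: C(111, 3) = 221815.
Each occurs with probability p³ ≈ (0.00257)³ ≈ 1.68815e-08.
By linearity: E[X] = C(111, 3)·p³ ≈ 221815 · 1.68815e-08 ≈ 0.004.
Since α = 3/2 > 1, p = c/n^{3/2} = o(1/n) is below the triangle threshold p ~ 1/n. Asymptotically E[X] ~ (c³/6)·n^{3(1−α)} = (3³/6)·n^{-1.5} → 0, so by Markov's inequality G has no triangles w.h.p.

E[X] ≈ 0.004; in regime p = Θ(1/n^{3/2}) E[X] tends to 0 (below the triangle threshold p ~ 1/n).


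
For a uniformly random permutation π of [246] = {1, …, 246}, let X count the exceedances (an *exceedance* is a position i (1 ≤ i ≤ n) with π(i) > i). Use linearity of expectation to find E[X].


Write X = Σ_{i=1}^{246} X_i, where X_i = 1_{π(i) > i}.
For each fixed i, π(i) is uniform over {1, …, 246} (marginal of a uniform permutation), so P[π(i) > i] = (n − i)/n. Summing: Σ_{i=1}^{246} (n − i)/n = (0 + 1 + … + 245)/246 = 246(246 − 1)/(2·246) = (246 − 1)/2.
Hence E[X] = Σ_{i=1}^{246} (246 − i)/246 = 245/2 ≈ 122.50000.

E[X] = 245/2 = 122.50000.


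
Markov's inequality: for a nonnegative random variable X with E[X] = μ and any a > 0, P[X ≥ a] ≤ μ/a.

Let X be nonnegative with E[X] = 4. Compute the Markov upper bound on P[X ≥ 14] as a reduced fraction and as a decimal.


μ = E[X] = 4, a = 14.
Markov: P[X ≥ 14] ≤ μ/a = (4)/14 = 2/7.
Numerically: ≈ 0.2857.
(Since a = 14 > μ = 4.0000, the bound 2/7 is < 1 and informative.)

P[X ≥ 14] ≤ 2/7 ≈ 0.2857.


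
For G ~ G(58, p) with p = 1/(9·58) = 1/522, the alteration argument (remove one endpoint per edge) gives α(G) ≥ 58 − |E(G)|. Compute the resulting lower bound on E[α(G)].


E[|E(G)|] = C(58, 2)·p = 1653 · (1/522) = 19/6.
E[α(G)] ≥ n − E[|E(G)|] = 58 − 19/6 = 329/6.
Numerically: ≈ 54.833.
(This is only a lower bound; the true E[α(G)] may be larger.)

E[α(G)] ≥ 329/6 ≈ 54.833.


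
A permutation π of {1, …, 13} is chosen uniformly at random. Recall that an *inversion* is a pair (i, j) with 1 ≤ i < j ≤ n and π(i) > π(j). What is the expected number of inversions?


Write X = Σ X_I over the C(13, 2) = 78 pairs i < j, with X_I the indicator of one inversion.
There are 78 indicators.
For each fixed pair i < j, the values π(i) and π(j) are two distinct elements of {1, …, 13} in uniformly random order; by symmetry P[π(i) > π(j)] = 1/2.
By linearity: E[X] = 78 · (1/2) = C(13, 2) · (1/2) = 78/2 = 39 ≈ 39.000000.

E[X] = 39 = 39.000000.


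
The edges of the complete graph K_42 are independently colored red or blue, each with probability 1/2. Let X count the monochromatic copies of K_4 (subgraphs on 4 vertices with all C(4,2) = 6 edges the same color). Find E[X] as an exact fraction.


Let X = Σ_S X_S over the C(42, 4) = 111930 subsets S of size 4, where X_S = 1 if the K_4 on S is monochromatic.
For a fixed S, the K_4 on S has C(4, 2) = 6 edges. P[all 6 edges red] = (1/2)^6, and likewise for blue, so P[monochromatic] = 2·(1/2)^6 = 2^{1 − 6} = 1/32.
By linearity: E[X] = C(42, 4) · 2^{1 − 6} = 111930 · 1/32 = 55965/16.
Numerically: E[X] ≈ 3497.812500.

E[X] = C(42,4)·2^(1−C(4,2)) = 55965/16 ≈ 3497.812500.


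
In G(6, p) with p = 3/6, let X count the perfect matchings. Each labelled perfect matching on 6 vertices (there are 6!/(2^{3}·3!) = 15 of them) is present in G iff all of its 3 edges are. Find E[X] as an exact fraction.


K_6 has 6!/(2^{3}·3!) = 15 labelled perfect matchings.
For each such perfect matching H, let X_H = 1 if all 3 edges of H are present in G. Then P[X_H = 1] = p^{3} = (1/2)^{3} = 1/8.
By linearity of expectation: E[X] = Σ_H E[X_H] = 15 · p^{3} = 15 · 1/8 = 15/8.
Numerically: E[X] ≈ 1.875.

E[X] = 15 · (1/2)^{3} = 15/8 ≈ 1.875.


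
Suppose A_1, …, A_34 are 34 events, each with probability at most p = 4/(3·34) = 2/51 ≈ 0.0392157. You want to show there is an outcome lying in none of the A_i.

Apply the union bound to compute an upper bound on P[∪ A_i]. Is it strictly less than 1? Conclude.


Union bound: P[∪_{i=1}^{34} A_i] ≤ Σ_i P[A_i] ≤ 34·p = 34·(2/51) = 4/3.
Numerically: 4/3 ≈ 1.3333333.
Is 4/3 < 1? NO.
Since the bound 4/3 is ≥ 1, the union bound is uninformative here; it does NOT by itself certify existence.

34·p = 4/3 ≈ 1.3333333; existence NOT certified by the union bound.


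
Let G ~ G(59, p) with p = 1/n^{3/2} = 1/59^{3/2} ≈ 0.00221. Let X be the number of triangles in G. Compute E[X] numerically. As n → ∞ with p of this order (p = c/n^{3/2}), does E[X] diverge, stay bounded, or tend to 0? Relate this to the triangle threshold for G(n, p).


Number of potential triangles: C(59, 3) = 32509.
Each occurs with probability p³ ≈ (0.00221)³ ≈ 1.07440e-08.
By linearity: E[X] = C(59, 3)·p³ ≈ 32509 · 1.07440e-08 ≈ 0.000.
Since α = 3/2 > 1, p = c/n^{3/2} = o(1/n) is below the triangle threshold p ~ 1/n. Asymptotically E[X] ~ (c³/6)·n^{3(1−α)} = (1³/6)·n^{-1.5} → 0, so by Markov's inequality G has no triangles w.h.p.

E[X] ≈ 0.000; in regime p = Θ(1/n^{3/2}) E[X] tends to 0 (below the triangle threshold p ~ 1/n).


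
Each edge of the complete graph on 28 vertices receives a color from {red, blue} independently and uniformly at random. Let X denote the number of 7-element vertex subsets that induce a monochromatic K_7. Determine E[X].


Let X = Σ_S X_S over the C(28, 7) = 1184040 subsets S of size 7, where X_S = 1 if the K_7 on S is monochromatic.
For a fixed S, the K_7 on S has C(7, 2) = 21 edges. P[all 21 edges red] = (1/2)^21, and likewise for blue, so P[monochromatic] = 2·(1/2)^21 = 2^{1 − 21} = 1/1048576.
Summing: E[X] = C(28, 7) · 2^{1 − 21} = 1184040 · 1/1048576 = 148005/131072.
Numerically: E[X] ≈ 1.1292.

E[X] = C(28,7)·2^(1−C(7,2)) = 148005/131072 ≈ 1.1292.


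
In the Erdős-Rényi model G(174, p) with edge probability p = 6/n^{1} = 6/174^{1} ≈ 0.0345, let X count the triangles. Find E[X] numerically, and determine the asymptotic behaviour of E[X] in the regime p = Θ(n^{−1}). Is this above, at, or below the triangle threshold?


Number of potential triangles: C(174, 3) = 862924.
Each occurs with probability p³ ≈ (0.0345)³ ≈ 4.10021e-05.
By linearity: E[X] = C(174, 3)·p³ ≈ 862924 · 4.10021e-05 ≈ 35.382.
Here α = 1, so p = 6/n is exactly at the triangle threshold p ~ 1/n. Asymptotically E[X] → c³/6 = 6³/6 = 36 ≈ 36.000, a bounded constant. In this regime the triangle count is asymptotically Poisson(c³/6).

E[X] ≈ 35.382; in regime p = Θ(1/n^{1}) E[X] stays bounded (at the triangle threshold p ~ 1/n).


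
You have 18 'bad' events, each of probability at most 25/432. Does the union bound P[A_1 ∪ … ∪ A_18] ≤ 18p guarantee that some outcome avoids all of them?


Union bound: P[∪_{i=1}^{18} A_i] ≤ Σ_i P[A_i] ≤ 18·p = 18·(25/432) = 25/24.
Numerically: 25/24 ≈ 1.041667.
Is 25/24 < 1? NO.
Since the bound 25/24 is ≥ 1, the union bound is uninformative here; it does NOT by itself certify existence.

18·p = 25/24 ≈ 1.041667; existence NOT certified by the union bound.


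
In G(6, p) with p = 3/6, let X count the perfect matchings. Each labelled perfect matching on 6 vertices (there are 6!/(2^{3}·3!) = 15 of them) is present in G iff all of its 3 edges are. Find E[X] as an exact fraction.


K_6 has 6!/(2^{3}·3!) = 15 labelled perfect matchings.
For each such perfect matching H, let X_H = 1 if all 3 edges of H are present in G. Then P[X_H = 1] = p^{3} = (1/2)^{3} = 1/8.
Summing the indicators: E[X] = Σ_H E[X_H] = 15 · p^{3} = 15 · 1/8 = 15/8.
Numerically: E[X] ≈ 1.88.

E[X] = 15 · (1/2)^{3} = 15/8 ≈ 1.88.


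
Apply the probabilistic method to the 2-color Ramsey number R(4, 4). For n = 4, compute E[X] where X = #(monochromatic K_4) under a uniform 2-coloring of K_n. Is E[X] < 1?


E[X] = C(4, 4) · 2^{1 − 6} = 1 · 2^{−5} = 1/32.
As a reduced fraction: E[X] = 1/32 ≈ 0.0312500.
Is E[X] < 1? YES.
Since E[X] < 1, there exists a 2-coloring of K_{4} with no monochromatic K_4; hence R(4, 4) > 4.

E[X] = 1/32 ≈ 0.0312500; E[X] < 1, so R(4, 4) > 4.


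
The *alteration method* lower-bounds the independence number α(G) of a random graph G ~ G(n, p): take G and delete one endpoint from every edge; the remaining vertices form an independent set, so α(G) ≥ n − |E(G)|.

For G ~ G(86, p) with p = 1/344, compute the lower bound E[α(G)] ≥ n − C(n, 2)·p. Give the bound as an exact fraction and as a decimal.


E[|E(G)|] = C(86, 2)·p = 3655 · (1/344) = 85/8.
E[α(G)] ≥ n − E[|E(G)|] = 86 − 85/8 = 603/8.
Numerically: ≈ 75.37500.
(This is only a lower bound; the true E[α(G)] may be larger.)

E[α(G)] ≥ 603/8 ≈ 75.37500.


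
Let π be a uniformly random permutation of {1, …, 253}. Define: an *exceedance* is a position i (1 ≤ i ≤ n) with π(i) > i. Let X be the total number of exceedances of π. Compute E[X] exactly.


Write X = Σ_{i=1}^{253} X_i, where X_i = 1_{π(i) > i}.
For each fixed i, π(i) is uniform over {1, …, 253} (marginal of a uniform permutation), so P[π(i) > i] = (n − i)/n. Summing: Σ_{i=1}^{253} (n − i)/n = (0 + 1 + … + 252)/253 = 253(253 − 1)/(2·253) = (253 − 1)/2.
Hence E[X] = Σ_{i=1}^{253} (253 − i)/253 = 126 ≈ 126.000000.

E[X] = 126 = 126.000000.


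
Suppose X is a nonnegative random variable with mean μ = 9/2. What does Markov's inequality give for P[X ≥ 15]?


μ = E[X] = 9/2, a = 15.
Markov: P[X ≥ 15] ≤ μ/a = (9/2)/15 = 3/10.
Numerically: ≈ 0.3000.
(Since a = 15 > μ = 4.5000, the bound 3/10 is < 1 and informative.)

P[X ≥ 15] ≤ 3/10 ≈ 0.3000.


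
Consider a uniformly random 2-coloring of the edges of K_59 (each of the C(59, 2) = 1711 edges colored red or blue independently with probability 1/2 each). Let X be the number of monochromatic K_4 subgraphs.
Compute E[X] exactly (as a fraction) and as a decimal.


Let X = Σ_S X_S over the C(59, 4) = 455126 subsets S of size 4, where X_S = 1 if the K_4 on S is monochromatic.
For a fixed S, the K_4 on S has C(4, 2) = 6 edges. P[all 6 edges red] = (1/2)^6, and likewise for blue, so P[monochromatic] = 2·(1/2)^6 = 2^{1 − 6} = 1/32.
Summing: E[X] = C(59, 4) · 2^{1 − 6} = 455126 · 1/32 = 227563/16.
Numerically: E[X] ≈ 14222.687500.

E[X] = C(59,4)·2^(1−C(4,2)) = 227563/16 ≈ 14222.687500.


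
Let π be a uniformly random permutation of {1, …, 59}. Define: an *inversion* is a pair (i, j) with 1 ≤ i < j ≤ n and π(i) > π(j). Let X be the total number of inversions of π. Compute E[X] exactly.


Write X = Σ X_I over the C(59, 2) = 1711 pairs i < j, with X_I the indicator of one inversion.
There are 1711 indicators.
For each fixed pair i < j, the values π(i) and π(j) are two distinct elements of {1, …, 59} in uniformly random order; by symmetry P[π(i) > π(j)] = 1/2.
By linearity: E[X] = 1711 · (1/2) = C(59, 2) · (1/2) = 1711/2 = 1711/2 ≈ 855.5000.

E[X] = 1711/2 = 855.5000.


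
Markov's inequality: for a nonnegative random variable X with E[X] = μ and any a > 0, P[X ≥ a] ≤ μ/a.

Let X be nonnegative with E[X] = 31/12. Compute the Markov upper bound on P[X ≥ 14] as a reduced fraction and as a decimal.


μ = E[X] = 31/12, a = 14.
Markov: P[X ≥ 14] ≤ μ/a = (31/12)/14 = 31/168.
Numerically: ≈ 0.185.
(Since a = 14 > μ = 2.583, the bound 31/168 is < 1 and informative.)

P[X ≥ 14] ≤ 31/168 ≈ 0.185.


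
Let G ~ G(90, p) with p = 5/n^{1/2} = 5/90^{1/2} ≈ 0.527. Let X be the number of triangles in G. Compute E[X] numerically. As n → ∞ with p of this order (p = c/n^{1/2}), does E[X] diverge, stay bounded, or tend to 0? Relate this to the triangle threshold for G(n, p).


Number of potential triangles: C(90, 3) = 117480.
Each occurs with probability p³ ≈ (0.527)³ ≈ 1.464017e-01.
By linearity: E[X] = C(90, 3)·p³ ≈ 117480 · 1.464017e-01 ≈ 17199.2768.
Since α = 1/2 < 1, p = c/n^{1/2} ≫ 1/n is above the triangle threshold p ~ 1/n. Asymptotically E[X] ~ (c³/6)·n^{3(1−α)} = (5³/6)·n^{1.5} → ∞; triangles are abundant w.h.p.

E[X] ≈ 17199.2768; in regime p = Θ(1/n^{1/2}) E[X] diverges (above the triangle threshold p ~ 1/n).


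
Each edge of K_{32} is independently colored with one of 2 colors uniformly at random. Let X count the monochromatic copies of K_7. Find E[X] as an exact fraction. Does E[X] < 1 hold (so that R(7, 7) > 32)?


E[X] = C(32, 7) · 2^{1 − 21} = 3365856 · 2^{−20} = 3365856/1048576.
As a reduced fraction: E[X] = 105183/32768 ≈ 3.2099304.
Is E[X] < 1? NO.
Since E[X] ≥ 1, the first-moment bound is inconclusive at n = 32; it does NOT by itself certify R(7, 7) > 32.

E[X] = 105183/32768 ≈ 3.2099304; E[X] ≥ 1; first-moment method inconclusive here.


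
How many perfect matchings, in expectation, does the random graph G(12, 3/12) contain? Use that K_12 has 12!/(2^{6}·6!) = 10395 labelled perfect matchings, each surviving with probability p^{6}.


K_12 has 12!/(2^{6}·6!) = 10395 labelled perfect matchings.
For each such perfect matching H, let X_H = 1 if all 6 edges of H are present in G. Then P[X_H = 1] = p^{6} = (1/4)^{6} = 1/4096.
By linearity: E[X] = Σ_H E[X_H] = 10395 · p^{6} = 10395 · 1/4096 = 10395/4096.
Numerically: E[X] ≈ 2.5378.

E[X] = 10395 · (1/4)^{6} = 10395/4096 ≈ 2.5378.


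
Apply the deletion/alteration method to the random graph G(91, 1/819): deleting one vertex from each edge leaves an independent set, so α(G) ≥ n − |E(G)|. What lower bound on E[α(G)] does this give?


E[|E(G)|] = C(91, 2)·p = 4095 · (1/819) = 5.
E[α(G)] ≥ n − E[|E(G)|] = 91 − 5 = 86.
Numerically: ≈ 86.00000.
(This is only a lower bound; the true E[α(G)] may be larger.)

E[α(G)] ≥ 86 ≈ 86.00000.


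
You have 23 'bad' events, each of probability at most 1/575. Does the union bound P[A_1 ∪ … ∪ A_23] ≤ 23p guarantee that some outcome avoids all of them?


Union bound: P[∪_{i=1}^{23} A_i] ≤ Σ_i P[A_i] ≤ 23·p = 23·(1/575) = 1/25.
Numerically: 1/25 ≈ 0.0400000.
Is 1/25 < 1? YES.
Since P[∪ A_i] ≤ 1/25 < 1, the complement has P[∩ A_i^c] ≥ 1 − 1/25 = 24/25 > 0, so some outcome avoids every A_i.

23·p = 1/25 ≈ 0.0400000; existence CERTIFIED by the union bound.


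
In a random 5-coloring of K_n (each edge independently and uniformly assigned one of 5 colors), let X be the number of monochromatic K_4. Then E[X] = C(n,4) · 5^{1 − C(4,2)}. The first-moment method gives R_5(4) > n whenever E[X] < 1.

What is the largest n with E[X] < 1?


We need C(n, 4) · 5^{1 − 6} < 1, i.e. C(n, 4) < 5^{6 − 1} = 3125.
Check values of n near the boundary:
  n = 12: C(12, 4) = 495; 495 < 3125? YES
  n = 13: C(13, 4) = 715; 715 < 3125? YES
  n = 14: C(14, 4) = 1001; 1001 < 3125? YES
  n = 15: C(15, 4) = 1365; 1365 < 3125? YES
  n = 16: C(16, 4) = 1820; 1820 < 3125? YES
  n = 17: C(17, 4) = 2380; 2380 < 3125? YES
  n = 18: C(18, 4) = 3060; 3060 < 3125? YES
  n = 19: C(19, 4) = 3876; 3876 < 3125? NO
The largest n with C(n, 4) < 3125 is n = 18 (where E[X] = 612/625 ≈ 0.97920). Hence R_5(4) > 18, i.e. R_5(4) ≥ 19.

Largest n = 18; hence R_5(4) > 18.


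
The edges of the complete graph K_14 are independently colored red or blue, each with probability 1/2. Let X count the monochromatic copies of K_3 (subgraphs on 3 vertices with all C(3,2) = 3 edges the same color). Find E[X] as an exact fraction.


Let X = Σ_S X_S over the C(14, 3) = 364 subsets S of size 3, where X_S = 1 if the K_3 on S is monochromatic.
For a fixed S, the K_3 on S has C(3, 2) = 3 edges. P[all 3 edges red] = (1/2)^3, and likewise for blue, so P[monochromatic] = 2·(1/2)^3 = 2^{1 − 3} = 1/4.
By linearity of expectation: E[X] = C(14, 3) · 2^{1 − 3} = 364 · 1/4 = 91.
Numerically: E[X] ≈ 91.000000.

E[X] = C(14,3)·2^(1−C(3,2)) = 91 ≈ 91.000000.


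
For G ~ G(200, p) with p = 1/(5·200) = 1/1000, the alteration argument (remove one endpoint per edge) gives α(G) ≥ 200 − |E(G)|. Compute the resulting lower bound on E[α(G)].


E[|E(G)|] = C(200, 2)·p = 19900 · (1/1000) = 199/10.
E[α(G)] ≥ n − E[|E(G)|] = 200 − 199/10 = 1801/10.
Numerically: ≈ 180.100000.
(This is only a lower bound; the true E[α(G)] may be larger.)

E[α(G)] ≥ 1801/10 ≈ 180.100000.


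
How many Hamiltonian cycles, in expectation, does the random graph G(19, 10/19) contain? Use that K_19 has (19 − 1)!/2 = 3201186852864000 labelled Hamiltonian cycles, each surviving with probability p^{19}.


K_19 has (19 − 1)!/2 = 3201186852864000 labelled Hamiltonian cycles.
For each such Hamiltonian cycle H, let X_H = 1 if all 19 edges of H are present in G. Then P[X_H = 1] = p^{19} = (10/19)^{19} = 10000000000000000000/1978419655660313589123979.
By linearity: E[X] = Σ_H E[X_H] = 3201186852864000 · p^{19} = 3201186852864000 · 10000000000000000000/1978419655660313589123979 = 32011868528640000000000000000000000/1978419655660313589123979.
Numerically: E[X] ≈ 1.6181e+10.

E[X] = 3201186852864000 · (10/19)^{19} = 32011868528640000000000000000000000/1978419655660313589123979 ≈ 1.6181e+10.
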